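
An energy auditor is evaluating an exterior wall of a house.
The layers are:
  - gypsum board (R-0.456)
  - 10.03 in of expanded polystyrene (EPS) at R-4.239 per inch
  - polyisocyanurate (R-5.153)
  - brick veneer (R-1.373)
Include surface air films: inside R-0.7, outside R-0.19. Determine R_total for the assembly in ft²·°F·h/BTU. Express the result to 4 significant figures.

50.39 ft²·°F·h/BTU

10.03 × 4.239 = 42.517
R_total = 0.7 + 0.456 + 42.517 + 5.153 + 1.373 + 0.19 = 50.389 ft²·°F·h/BTU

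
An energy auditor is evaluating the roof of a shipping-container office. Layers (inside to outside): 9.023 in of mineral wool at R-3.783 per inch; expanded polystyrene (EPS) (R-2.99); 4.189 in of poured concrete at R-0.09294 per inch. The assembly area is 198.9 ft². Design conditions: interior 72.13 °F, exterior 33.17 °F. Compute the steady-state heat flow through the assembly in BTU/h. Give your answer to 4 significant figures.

206.6 BTU/h

9.023 × 3.783 = 34.134
4.189 × 0.09294 = 0.38933
R_total = 34.134 + 2.99 + 0.38933 = 37.513 ft²·°F·h/BTU
Q = A·ΔT/R = 198.9 × (72.13 − 33.17) / 37.513 = 206.57 BTU/h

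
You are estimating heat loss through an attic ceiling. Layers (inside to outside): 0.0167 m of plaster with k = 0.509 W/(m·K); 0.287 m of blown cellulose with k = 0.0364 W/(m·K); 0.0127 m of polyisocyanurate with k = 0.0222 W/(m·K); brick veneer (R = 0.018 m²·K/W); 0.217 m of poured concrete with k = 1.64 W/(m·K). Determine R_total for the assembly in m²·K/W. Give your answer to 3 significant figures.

8.64 m²·K/W

0.0167/0.509 = 0.03281
0.287/0.0364 = 7.885
0.0127/0.0222 = 0.5721
0.217/1.64 = 0.1323
R_total = 0.03281 + 7.885 + 0.5721 + 0.018 + 0.1323 = 8.64 m²·K/W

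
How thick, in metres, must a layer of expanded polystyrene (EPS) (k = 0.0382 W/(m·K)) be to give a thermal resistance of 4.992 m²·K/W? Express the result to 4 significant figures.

0.1907 m

L = R·k = 4.992 × 0.0382 = 0.19069 m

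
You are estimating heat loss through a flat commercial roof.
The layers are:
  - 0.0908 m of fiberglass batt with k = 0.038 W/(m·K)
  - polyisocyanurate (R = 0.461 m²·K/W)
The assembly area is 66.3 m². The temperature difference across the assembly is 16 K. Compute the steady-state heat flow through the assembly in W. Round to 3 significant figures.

372 W

0.0908/0.038 = 2.389
R_total = 2.389 + 0.461 = 2.85 m²·K/W
Q = A·ΔT/R = 66.3 × 16 / 2.85 = 372.1 W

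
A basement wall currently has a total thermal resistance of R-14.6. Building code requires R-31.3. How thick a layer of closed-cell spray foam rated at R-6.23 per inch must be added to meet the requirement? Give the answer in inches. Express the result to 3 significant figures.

2.68 in

ΔR = 31.3 − 14.6 = 16.7 ft²·°F·h/BTU
L = ΔR / (R/in) = 16.7/6.23 = 2.681 in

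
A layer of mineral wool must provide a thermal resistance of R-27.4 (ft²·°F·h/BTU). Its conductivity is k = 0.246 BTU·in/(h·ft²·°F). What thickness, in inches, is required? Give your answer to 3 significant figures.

6.74 in

L = R × k = 27.4 × 0.246 = 6.74 in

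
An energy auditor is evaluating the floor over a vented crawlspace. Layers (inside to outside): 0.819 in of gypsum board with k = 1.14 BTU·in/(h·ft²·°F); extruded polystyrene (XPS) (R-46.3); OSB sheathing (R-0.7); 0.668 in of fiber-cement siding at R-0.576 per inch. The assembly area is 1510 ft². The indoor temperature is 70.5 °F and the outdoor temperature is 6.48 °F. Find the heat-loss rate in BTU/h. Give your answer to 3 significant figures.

0.819/1.14 = 0.7184
0.668 × 0.576 = 0.3848
R_total = 0.7184 + 46.3 + 0.7 + 0.3848 = 48.1 ft²·°F·h/BTU
Q = A·ΔT/R = 1510 × (70.5 − 6.48) / 48.1 = 2010 BTU/h

2010 BTU/h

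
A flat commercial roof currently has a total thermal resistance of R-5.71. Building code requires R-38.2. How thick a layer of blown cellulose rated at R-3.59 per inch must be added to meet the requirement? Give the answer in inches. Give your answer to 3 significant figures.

9.05 in

ΔR = 38.2 − 5.71 = 32.49 ft²·°F·h/BTU
L = ΔR / (R/in) = 32.49/3.59 = 9.05 in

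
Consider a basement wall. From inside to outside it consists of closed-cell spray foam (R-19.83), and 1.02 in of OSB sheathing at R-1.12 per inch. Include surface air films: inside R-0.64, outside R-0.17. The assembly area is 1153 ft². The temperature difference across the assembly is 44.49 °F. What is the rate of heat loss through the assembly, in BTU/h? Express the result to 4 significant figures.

1.02 × 1.12 = 1.1424
R_total = 0.64 + 19.83 + 1.1424 + 0.17 = 21.782 ft²·°F·h/BTU
Q = A·ΔT/R = 1153 × 44.49 / 21.782 = 2355 BTU/h

2355 BTU/h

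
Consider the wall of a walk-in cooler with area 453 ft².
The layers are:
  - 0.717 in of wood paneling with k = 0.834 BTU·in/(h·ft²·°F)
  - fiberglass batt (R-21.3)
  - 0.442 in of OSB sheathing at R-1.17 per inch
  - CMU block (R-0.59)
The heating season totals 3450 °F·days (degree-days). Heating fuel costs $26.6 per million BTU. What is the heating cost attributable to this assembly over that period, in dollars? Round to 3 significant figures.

0.717/0.834 = 0.8597
0.442 × 1.17 = 0.5171
R_total = 0.8597 + 21.3 + 0.5171 + 0.59 = 23.27 ft²·°F·h/BTU
E = A × HDD × 24 / R = 453 × 3450 × 24 / 23.27 = 1612000 BTU
Cost = 1612000/10⁶ × 26.6 = $42.88

42.9 dollars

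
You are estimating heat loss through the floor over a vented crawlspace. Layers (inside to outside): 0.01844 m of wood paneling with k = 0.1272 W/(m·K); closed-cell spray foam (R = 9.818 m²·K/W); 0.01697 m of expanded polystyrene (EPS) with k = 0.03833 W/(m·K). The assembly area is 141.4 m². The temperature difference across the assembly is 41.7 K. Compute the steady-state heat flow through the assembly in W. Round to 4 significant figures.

0.01844/0.1272 = 0.14497
0.01697/0.03833 = 0.44273
R_total = 0.14497 + 9.818 + 0.44273 = 10.406 m²·K/W
Q = A·ΔT/R = 141.4 × 41.7 / 10.406 = 566.65 W

566.6 W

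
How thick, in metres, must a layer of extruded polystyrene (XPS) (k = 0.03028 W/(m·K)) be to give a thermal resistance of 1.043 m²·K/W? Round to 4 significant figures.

0.03158 m

L = R·k = 1.043 × 0.03028 = 0.031582 m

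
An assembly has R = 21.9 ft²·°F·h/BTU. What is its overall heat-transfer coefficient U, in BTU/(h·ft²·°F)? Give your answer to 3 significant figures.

0.0457 BTU/(h·ft²·°F)

U = 1/R = 1/21.9 = 0.04566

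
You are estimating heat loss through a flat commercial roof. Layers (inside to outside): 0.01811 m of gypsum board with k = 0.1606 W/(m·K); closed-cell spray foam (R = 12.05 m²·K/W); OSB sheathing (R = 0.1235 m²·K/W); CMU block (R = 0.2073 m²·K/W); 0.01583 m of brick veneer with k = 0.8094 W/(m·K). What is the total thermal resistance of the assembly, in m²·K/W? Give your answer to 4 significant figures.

0.01811/0.1606 = 0.11276
0.01583/0.8094 = 0.019558
R_total = 0.11276 + 12.05 + 0.1235 + 0.2073 + 0.019558 = 12.513 m²·K/W

12.51 m²·K/W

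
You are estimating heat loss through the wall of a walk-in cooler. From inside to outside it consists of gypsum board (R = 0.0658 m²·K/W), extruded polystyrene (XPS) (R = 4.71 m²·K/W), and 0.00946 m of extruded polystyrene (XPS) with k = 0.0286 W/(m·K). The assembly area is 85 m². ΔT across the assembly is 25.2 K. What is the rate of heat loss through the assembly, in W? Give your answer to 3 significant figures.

0.00946/0.0286 = 0.3308
R_total = 0.0658 + 4.71 + 0.3308 = 5.107 m²·K/W
Q = A·ΔT/R = 85 × 25.2 / 5.107 = 419.5 W

419 W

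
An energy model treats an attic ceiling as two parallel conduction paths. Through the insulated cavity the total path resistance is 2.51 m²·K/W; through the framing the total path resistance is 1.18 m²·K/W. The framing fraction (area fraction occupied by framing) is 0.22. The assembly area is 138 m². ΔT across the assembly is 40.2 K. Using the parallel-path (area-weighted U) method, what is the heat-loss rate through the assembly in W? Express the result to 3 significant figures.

2760 W

U_eff = 0.78/2.51 + 0.22/1.18 = 0.3108 + 0.1864 = 0.4972
R_eff = 1/U_eff = 2.011 m²·K/W
Q = 138 × 40.2 / 2.011 = 2758 W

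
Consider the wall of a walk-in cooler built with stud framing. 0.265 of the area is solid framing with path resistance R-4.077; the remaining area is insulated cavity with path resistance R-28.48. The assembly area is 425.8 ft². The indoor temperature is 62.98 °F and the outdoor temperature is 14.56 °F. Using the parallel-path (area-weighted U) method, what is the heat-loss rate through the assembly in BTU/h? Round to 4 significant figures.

1872 BTU/h

U_eff = 0.735/28.48 + 0.265/4.077 = 0.025808 + 0.064999 = 0.090806
R_eff = 1/U_eff = 11.012 ft²·°F·h/BTU
Q = 425.8 × (62.98 − 14.56) / 11.012 = 1872.2 BTU/h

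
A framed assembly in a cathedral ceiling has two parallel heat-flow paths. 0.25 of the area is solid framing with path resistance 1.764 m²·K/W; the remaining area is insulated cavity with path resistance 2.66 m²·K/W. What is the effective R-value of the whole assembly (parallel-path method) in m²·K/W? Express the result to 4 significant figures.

U_eff = 0.75/2.66 + 0.25/1.764 = 0.28195 + 0.14172 = 0.42368
R_eff = 1/U_eff = 2.3603 m²·K/W

2.360 m²·K/W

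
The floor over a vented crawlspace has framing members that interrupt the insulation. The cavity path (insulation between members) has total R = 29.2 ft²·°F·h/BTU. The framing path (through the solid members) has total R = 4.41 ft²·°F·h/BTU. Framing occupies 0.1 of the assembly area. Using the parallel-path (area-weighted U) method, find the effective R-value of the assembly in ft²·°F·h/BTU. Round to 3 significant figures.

U_eff = 0.9/29.2 + 0.1/4.41 = 0.03082 + 0.02268 = 0.0535
R_eff = 1/U_eff = 18.69 ft²·°F·h/BTU

18.7 ft²·°F·h/BTU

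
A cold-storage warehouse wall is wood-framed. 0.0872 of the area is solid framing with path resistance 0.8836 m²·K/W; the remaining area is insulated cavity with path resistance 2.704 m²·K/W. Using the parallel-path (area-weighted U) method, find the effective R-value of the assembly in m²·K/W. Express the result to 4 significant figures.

2.292 m²·K/W

U_eff = 0.9128/2.704 + 0.0872/0.8836 = 0.33757 + 0.098687 = 0.43626
R_eff = 1/U_eff = 2.2922 m²·K/W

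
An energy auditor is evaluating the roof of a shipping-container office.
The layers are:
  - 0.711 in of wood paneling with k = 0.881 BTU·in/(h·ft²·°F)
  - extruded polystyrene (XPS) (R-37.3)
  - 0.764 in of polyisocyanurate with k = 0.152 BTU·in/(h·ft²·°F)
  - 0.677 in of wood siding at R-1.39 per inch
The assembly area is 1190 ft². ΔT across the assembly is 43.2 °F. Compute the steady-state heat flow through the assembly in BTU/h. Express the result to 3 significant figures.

0.711/0.881 = 0.807
0.764/0.152 = 5.026
0.677 × 1.39 = 0.941
R_total = 0.807 + 37.3 + 5.026 + 0.941 = 44.07 ft²·°F·h/BTU
Q = A·ΔT/R = 1190 × 43.2 / 44.07 = 1166 BTU/h

1170 BTU/h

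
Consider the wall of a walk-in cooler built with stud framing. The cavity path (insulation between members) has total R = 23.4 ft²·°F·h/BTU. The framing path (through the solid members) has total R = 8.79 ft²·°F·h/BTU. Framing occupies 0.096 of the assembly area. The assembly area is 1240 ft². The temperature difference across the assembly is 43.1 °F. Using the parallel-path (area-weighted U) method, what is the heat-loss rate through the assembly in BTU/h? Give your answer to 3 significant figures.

U_eff = 0.904/23.4 + 0.096/8.79 = 0.03863 + 0.01092 = 0.04955
R_eff = 1/U_eff = 20.18 ft²·°F·h/BTU
Q = 1240 × 43.1 / 20.18 = 2648 BTU/h

2650 BTU/h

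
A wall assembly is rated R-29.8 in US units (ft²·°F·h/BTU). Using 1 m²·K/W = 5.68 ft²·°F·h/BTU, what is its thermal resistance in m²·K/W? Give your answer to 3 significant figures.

R_SI = 29.8/5.68 = 5.246

5.25 m²·K/W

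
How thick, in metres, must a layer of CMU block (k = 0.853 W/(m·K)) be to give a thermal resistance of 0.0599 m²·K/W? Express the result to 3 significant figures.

L = R·k = 0.0599 × 0.853 = 0.05109 m

0.0511 m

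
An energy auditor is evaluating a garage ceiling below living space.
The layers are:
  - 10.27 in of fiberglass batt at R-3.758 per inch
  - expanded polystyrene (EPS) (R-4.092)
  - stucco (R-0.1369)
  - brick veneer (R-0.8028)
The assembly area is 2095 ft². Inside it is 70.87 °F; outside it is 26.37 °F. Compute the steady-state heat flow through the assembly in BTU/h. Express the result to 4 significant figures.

2137 BTU/h

10.27 × 3.758 = 38.595
R_total = 38.595 + 4.092 + 0.1369 + 0.8028 = 43.626 ft²·°F·h/BTU
Q = A·ΔT/R = 2095 × (70.87 − 26.37) / 43.626 = 2137 BTU/h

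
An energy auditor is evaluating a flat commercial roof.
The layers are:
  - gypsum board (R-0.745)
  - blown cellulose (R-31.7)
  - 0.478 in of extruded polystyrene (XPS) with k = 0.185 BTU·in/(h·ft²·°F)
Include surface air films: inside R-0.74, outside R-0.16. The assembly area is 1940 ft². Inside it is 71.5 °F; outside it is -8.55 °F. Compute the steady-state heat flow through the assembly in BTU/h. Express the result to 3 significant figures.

4320 BTU/h

0.478/0.185 = 2.584
R_total = 0.74 + 0.745 + 31.7 + 2.584 + 0.16 = 35.93 ft²·°F·h/BTU
Q = A·ΔT/R = 1940 × (71.5 − (-8.55)) / 35.93 = 4322 BTU/h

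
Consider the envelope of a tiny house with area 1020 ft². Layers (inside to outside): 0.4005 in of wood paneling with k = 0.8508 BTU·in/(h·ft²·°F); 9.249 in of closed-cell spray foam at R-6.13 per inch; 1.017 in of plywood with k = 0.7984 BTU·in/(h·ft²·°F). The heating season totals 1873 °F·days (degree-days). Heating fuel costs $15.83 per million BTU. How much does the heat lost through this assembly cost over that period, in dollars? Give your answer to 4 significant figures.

12.42 dollars

0.4005/0.8508 = 0.47073
9.249 × 6.13 = 56.696
1.017/0.7984 = 1.2738
R_total = 0.47073 + 56.696 + 1.2738 = 58.441 ft²·°F·h/BTU
E = A × HDD × 24 / R = 1020 × 1873 × 24 / 58.441 = 784570 BTU
Cost = 784570/10⁶ × 15.83 = $12.42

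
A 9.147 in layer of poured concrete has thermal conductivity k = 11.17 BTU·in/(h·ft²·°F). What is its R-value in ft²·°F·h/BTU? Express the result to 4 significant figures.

0.8189 ft²·°F·h/BTU

R = L/k = 9.147/11.17 = 0.81889 ft²·°F·h/BTU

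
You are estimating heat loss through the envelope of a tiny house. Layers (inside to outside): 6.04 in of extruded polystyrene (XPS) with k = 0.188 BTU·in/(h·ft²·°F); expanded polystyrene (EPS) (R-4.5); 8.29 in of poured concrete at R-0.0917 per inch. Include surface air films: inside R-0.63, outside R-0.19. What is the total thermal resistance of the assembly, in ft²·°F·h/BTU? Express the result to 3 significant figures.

38.2 ft²·°F·h/BTU

6.04/0.188 = 32.13
8.29 × 0.0917 = 0.7602
R_total = 0.63 + 32.13 + 4.5 + 0.7602 + 0.19 = 38.21 ft²·°F·h/BTU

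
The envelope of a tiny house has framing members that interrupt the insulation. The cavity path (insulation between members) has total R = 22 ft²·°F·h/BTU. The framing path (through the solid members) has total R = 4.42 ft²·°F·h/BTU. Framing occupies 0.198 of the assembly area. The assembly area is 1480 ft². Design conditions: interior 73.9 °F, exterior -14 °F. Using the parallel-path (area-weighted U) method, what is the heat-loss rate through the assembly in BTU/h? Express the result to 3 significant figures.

10600 BTU/h

U_eff = 0.802/22 + 0.198/4.42 = 0.03645 + 0.0448 = 0.08125
R_eff = 1/U_eff = 12.31 ft²·°F·h/BTU
Q = 1480 × (73.9 − (-14)) / 12.31 = 10570 BTU/h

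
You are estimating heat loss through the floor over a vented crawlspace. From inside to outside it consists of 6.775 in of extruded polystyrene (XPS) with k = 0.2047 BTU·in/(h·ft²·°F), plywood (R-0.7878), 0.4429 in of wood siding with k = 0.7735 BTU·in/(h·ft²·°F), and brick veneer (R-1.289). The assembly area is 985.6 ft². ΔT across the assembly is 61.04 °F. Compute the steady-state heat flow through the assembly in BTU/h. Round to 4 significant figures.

6.775/0.2047 = 33.097
0.4429/0.7735 = 0.57259
R_total = 33.097 + 0.7878 + 0.57259 + 1.289 = 35.747 ft²·°F·h/BTU
Q = A·ΔT/R = 985.6 × 61.04 / 35.747 = 1683 BTU/h

1683 BTU/h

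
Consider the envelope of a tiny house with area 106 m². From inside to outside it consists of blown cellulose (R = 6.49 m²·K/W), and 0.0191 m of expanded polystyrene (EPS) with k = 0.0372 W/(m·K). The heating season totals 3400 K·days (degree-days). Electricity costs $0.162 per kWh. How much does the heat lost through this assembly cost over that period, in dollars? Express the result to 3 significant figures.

200 dollars

0.0191/0.0372 = 0.5134
R_total = 6.49 + 0.5134 = 7.003 m²·K/W
E = A × HDD × 24 / R / 1000 = 106 × 3400 × 24 / 7.003 / 1000 = 1235 kWh
Cost = 1235 × 0.162 = $200.1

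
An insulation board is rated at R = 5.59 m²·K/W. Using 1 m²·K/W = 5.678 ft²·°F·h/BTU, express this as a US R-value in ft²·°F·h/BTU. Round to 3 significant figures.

31.7 ft²·°F·h/BTU

R_US = 5.59 × 5.678 = 31.74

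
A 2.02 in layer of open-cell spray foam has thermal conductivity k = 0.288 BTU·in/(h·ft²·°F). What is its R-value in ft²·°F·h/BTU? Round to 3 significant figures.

R = L/k = 2.02/0.288 = 7.014 ft²·°F·h/BTU

7.01 ft²·°F·h/BTU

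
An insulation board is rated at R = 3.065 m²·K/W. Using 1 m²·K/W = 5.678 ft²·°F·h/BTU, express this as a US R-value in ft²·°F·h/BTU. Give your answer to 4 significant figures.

17.40 ft²·°F·h/BTU

R_US = 3.065 × 5.678 = 17.403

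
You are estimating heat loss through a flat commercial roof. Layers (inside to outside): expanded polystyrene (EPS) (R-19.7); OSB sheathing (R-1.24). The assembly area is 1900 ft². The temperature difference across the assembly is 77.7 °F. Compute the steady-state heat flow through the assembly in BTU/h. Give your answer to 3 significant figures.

R_total = 19.7 + 1.24 = 20.94 ft²·°F·h/BTU
Q = A·ΔT/R = 1900 × 77.7 / 20.94 = 7050 BTU/h

7050 BTU/h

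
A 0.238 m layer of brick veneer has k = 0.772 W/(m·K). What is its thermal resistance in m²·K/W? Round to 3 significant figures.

R = L/k = 0.238/0.772 = 0.3083 m²·K/W

0.308 m²·K/W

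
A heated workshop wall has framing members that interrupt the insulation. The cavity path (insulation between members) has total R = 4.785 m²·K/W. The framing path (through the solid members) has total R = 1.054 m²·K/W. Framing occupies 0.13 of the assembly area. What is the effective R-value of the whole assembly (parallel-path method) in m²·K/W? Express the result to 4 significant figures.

U_eff = 0.87/4.785 + 0.13/1.054 = 0.18182 + 0.12334 = 0.30516
R_eff = 1/U_eff = 3.277 m²·K/W

3.277 m²·K/W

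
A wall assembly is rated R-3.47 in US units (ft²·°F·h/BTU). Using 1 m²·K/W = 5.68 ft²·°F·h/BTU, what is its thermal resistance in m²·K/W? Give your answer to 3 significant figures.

R_SI = 3.47/5.68 = 0.6109

0.611 m²·K/W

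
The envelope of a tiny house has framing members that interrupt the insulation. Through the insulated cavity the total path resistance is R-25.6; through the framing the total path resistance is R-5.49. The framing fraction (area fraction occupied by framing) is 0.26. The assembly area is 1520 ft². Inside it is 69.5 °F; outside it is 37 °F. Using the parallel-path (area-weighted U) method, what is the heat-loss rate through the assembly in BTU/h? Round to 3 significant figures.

3770 BTU/h

U_eff = 0.74/25.6 + 0.26/5.49 = 0.02891 + 0.04736 = 0.07627
R_eff = 1/U_eff = 13.11 ft²·°F·h/BTU
Q = 1520 × (69.5 − 37) / 13.11 = 3767 BTU/h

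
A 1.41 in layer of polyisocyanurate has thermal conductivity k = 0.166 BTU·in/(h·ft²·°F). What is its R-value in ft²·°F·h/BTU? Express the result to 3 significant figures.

8.49 ft²·°F·h/BTU

R = L/k = 1.41/0.166 = 8.494 ft²·°F·h/BTU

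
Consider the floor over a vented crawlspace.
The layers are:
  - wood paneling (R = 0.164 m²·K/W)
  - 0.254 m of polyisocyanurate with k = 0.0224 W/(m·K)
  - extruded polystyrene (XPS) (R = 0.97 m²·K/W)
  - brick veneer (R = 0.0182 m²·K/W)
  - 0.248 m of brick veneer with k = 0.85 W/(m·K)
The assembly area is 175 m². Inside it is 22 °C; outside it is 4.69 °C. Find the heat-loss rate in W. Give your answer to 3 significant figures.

0.254/0.0224 = 11.34
0.248/0.85 = 0.2918
R_total = 0.164 + 11.34 + 0.97 + 0.0182 + 0.2918 = 12.78 m²·K/W
Q = A·ΔT/R = 175 × (22 − 4.69) / 12.78 = 237 W

237 W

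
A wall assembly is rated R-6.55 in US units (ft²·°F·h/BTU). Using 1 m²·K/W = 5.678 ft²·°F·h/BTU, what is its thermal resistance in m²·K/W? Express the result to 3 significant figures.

R_SI = 6.55/5.678 = 1.154

1.15 m²·K/W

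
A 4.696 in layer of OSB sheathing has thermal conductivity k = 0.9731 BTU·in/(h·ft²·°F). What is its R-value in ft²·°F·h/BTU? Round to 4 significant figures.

R = L/k = 4.696/0.9731 = 4.8258 ft²·°F·h/BTU

4.826 ft²·°F·h/BTU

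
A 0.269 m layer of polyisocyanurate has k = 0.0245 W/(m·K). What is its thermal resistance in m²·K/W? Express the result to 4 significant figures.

10.98 m²·K/W

R = L/k = 0.269/0.0245 = 10.98 m²·K/W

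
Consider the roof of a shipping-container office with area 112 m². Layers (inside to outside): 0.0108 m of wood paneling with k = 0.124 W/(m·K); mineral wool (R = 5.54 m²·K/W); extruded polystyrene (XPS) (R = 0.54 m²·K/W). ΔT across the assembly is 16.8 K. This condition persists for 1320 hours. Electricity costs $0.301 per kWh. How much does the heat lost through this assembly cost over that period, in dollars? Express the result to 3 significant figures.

121 dollars

0.0108/0.124 = 0.0871
R_total = 0.0871 + 5.54 + 0.54 = 6.167 m²·K/W
Q = 112 × 16.8 / 6.167 = 305.1 W
E = 305.1 W × 1320 h / 1000 = 402.7 kWh
Cost = 402.7 × 0.301 = $121.2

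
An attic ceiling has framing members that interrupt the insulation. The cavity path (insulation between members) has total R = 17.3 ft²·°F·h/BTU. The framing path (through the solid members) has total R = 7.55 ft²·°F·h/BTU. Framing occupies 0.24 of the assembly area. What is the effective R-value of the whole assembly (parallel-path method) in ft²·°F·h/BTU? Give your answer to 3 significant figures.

U_eff = 0.76/17.3 + 0.24/7.55 = 0.04393 + 0.03179 = 0.07572
R_eff = 1/U_eff = 13.21 ft²·°F·h/BTU

13.2 ft²·°F·h/BTU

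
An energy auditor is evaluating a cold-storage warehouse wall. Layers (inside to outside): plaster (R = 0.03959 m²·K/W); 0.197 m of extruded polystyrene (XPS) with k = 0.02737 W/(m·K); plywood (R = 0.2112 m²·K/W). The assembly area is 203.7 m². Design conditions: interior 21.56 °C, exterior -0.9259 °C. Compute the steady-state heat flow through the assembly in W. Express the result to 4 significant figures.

0.197/0.02737 = 7.1977
R_total = 0.03959 + 7.1977 + 0.2112 = 7.4485 m²·K/W
Q = A·ΔT/R = 203.7 × (21.56 − (-0.9259)) / 7.4485 = 614.94 W

614.9 W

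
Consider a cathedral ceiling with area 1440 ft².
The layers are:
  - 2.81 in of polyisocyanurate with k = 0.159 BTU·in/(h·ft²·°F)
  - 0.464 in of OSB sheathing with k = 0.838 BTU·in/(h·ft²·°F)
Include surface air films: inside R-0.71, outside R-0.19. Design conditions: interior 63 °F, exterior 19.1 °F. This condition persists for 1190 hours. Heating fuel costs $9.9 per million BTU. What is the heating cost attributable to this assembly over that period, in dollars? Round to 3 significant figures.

38.9 dollars

2.81/0.159 = 17.67
0.464/0.838 = 0.5537
R_total = 0.71 + 17.67 + 0.5537 + 0.19 = 19.13 ft²·°F·h/BTU
Q = 1440 × (63 − 19.1) / 19.13 = 3305 BTU/h
E = 3305 × 1190 = 3933000 BTU
Cost = 3933000/10⁶ × 9.9 = $38.94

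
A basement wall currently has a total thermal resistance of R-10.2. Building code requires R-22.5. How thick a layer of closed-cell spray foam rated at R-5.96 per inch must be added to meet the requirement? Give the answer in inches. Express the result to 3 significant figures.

2.06 in

ΔR = 22.5 − 10.2 = 12.3 ft²·°F·h/BTU
L = ΔR / (R/in) = 12.3/5.96 = 2.064 in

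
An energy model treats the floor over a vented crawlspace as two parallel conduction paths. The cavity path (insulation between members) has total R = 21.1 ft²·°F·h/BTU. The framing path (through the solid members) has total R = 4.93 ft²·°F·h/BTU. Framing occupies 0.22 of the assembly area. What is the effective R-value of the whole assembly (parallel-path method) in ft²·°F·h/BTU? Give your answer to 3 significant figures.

U_eff = 0.78/21.1 + 0.22/4.93 = 0.03697 + 0.04462 = 0.08159
R_eff = 1/U_eff = 12.26 ft²·°F·h/BTU

12.3 ft²·°F·h/BTU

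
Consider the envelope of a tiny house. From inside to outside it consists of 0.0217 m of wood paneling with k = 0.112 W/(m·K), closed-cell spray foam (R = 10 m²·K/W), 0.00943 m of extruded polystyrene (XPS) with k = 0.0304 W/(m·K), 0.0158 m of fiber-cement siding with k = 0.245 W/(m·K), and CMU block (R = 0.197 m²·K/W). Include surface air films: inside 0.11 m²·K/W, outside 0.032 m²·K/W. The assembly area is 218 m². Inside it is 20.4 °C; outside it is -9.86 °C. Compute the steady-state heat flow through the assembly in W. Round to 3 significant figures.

0.0217/0.112 = 0.1938
0.00943/0.0304 = 0.3102
0.0158/0.245 = 0.06449
R_total = 0.11 + 0.1938 + 10 + 0.3102 + 0.06449 + 0.197 + 0.032 = 10.91 m²·K/W
Q = A·ΔT/R = 218 × (20.4 − (-9.86)) / 10.91 = 604.8 W

605 W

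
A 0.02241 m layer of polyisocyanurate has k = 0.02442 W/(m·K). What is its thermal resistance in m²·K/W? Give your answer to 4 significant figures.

0.9177 m²·K/W

R = L/k = 0.02241/0.02442 = 0.91769 m²·K/W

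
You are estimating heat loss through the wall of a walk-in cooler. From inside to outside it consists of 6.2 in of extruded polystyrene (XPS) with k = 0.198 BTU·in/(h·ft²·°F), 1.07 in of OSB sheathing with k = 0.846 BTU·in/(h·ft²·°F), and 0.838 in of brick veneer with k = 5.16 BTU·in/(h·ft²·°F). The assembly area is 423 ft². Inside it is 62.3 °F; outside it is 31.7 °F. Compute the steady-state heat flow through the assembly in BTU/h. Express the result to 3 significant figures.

395 BTU/h

6.2/0.198 = 31.31
1.07/0.846 = 1.265
0.838/5.16 = 0.1624
R_total = 31.31 + 1.265 + 0.1624 = 32.74 ft²·°F·h/BTU
Q = A·ΔT/R = 423 × (62.3 − 31.7) / 32.74 = 395.3 BTU/h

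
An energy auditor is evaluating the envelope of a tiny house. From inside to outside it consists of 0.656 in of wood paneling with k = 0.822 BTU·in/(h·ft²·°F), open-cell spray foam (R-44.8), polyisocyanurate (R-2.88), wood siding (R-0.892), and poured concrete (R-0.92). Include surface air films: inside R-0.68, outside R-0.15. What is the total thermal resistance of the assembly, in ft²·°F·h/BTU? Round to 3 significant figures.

51.1 ft²·°F·h/BTU

0.656/0.822 = 0.7981
R_total = 0.68 + 0.7981 + 44.8 + 2.88 + 0.892 + 0.92 + 0.15 = 51.12 ft²·°F·h/BTU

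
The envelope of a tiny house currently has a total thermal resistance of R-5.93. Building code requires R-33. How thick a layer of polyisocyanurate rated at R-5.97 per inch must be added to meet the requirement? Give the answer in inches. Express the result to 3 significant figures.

4.53 in

ΔR = 33 − 5.93 = 27.07 ft²·°F·h/BTU
L = ΔR / (R/in) = 27.07/5.97 = 4.534 in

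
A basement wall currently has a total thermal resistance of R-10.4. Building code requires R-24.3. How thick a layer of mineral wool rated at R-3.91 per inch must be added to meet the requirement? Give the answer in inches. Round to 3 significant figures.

ΔR = 24.3 − 10.4 = 13.9 ft²·°F·h/BTU
L = ΔR / (R/in) = 13.9/3.91 = 3.555 in

3.55 in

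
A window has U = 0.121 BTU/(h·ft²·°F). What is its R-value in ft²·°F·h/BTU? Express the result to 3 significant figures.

R = 1/U = 1/0.121 = 8.264

8.26 ft²·°F·h/BTU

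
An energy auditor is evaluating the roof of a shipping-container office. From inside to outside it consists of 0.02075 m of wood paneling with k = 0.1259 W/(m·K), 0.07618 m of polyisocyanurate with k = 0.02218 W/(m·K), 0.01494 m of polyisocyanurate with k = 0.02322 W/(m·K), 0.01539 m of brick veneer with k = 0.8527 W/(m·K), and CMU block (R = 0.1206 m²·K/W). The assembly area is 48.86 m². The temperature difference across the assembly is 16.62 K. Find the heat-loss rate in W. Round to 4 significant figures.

0.02075/0.1259 = 0.16481
0.07618/0.02218 = 3.4346
0.01494/0.02322 = 0.64341
0.01539/0.8527 = 0.018049
R_total = 0.16481 + 3.4346 + 0.64341 + 0.018049 + 0.1206 = 4.3815 m²·K/W
Q = A·ΔT/R = 48.86 × 16.62 / 4.3815 = 185.34 W

185.3 W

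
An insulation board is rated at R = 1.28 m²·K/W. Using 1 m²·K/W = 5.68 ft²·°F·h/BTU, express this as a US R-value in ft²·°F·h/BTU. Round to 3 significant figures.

R_US = 1.28 × 5.68 = 7.27

7.27 ft²·°F·h/BTU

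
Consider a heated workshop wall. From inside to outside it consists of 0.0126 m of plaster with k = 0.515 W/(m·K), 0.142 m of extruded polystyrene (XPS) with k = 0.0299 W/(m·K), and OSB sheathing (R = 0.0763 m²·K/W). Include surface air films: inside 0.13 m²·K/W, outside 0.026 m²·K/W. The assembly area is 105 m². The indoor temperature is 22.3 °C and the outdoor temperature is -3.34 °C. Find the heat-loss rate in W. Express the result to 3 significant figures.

0.0126/0.515 = 0.02447
0.142/0.0299 = 4.749
R_total = 0.13 + 0.02447 + 4.749 + 0.0763 + 0.026 = 5.006 m²·K/W
Q = A·ΔT/R = 105 × (22.3 − (-3.34)) / 5.006 = 537.8 W

538 W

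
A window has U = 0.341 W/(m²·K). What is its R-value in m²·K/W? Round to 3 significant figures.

R = 1/U = 1/0.341 = 2.933

2.93 m²·K/W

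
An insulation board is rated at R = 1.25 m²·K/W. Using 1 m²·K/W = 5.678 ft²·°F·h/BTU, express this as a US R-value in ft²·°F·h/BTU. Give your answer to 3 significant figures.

R_US = 1.25 × 5.678 = 7.098

7.10 ft²·°F·h/BTU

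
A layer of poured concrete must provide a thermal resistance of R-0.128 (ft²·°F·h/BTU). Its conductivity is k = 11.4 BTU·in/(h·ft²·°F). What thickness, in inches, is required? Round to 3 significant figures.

L = R × k = 0.128 × 11.4 = 1.459 in

1.46 in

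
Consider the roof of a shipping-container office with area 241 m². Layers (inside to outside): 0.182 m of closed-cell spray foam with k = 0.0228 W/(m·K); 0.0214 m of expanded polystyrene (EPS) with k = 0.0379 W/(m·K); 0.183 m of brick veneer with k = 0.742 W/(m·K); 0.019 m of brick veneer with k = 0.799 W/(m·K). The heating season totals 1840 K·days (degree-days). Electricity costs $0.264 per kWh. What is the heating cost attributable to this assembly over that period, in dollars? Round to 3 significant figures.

0.182/0.0228 = 7.982
0.0214/0.0379 = 0.5646
0.183/0.742 = 0.2466
0.019/0.799 = 0.02378
R_total = 7.982 + 0.5646 + 0.2466 + 0.02378 = 8.818 m²·K/W
E = A × HDD × 24 / R / 1000 = 241 × 1840 × 24 / 8.818 / 1000 = 1207 kWh
Cost = 1207 × 0.264 = $318.6

319 dollars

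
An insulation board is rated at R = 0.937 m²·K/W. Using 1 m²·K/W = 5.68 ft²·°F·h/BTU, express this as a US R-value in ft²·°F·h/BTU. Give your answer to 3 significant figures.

5.32 ft²·°F·h/BTU

R_US = 0.937 × 5.68 = 5.322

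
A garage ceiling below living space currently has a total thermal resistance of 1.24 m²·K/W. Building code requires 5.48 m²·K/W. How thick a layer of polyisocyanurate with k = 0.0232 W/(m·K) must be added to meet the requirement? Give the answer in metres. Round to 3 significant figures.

ΔR = 5.48 − 1.24 = 4.24 m²·K/W
L = ΔR × k = 4.24 × 0.0232 = 0.09837 m

0.0984 m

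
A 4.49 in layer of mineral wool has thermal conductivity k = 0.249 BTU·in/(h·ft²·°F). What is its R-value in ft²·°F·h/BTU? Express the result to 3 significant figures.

R = L/k = 4.49/0.249 = 18.03 ft²·°F·h/BTU

18.0 ft²·°F·h/BTU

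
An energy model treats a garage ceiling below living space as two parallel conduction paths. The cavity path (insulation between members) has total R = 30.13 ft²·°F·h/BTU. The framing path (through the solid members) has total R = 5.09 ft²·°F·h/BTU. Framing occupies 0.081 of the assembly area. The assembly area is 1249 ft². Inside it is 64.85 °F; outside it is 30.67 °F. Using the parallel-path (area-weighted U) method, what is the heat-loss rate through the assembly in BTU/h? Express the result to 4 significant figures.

1981 BTU/h

U_eff = 0.919/30.13 + 0.081/5.09 = 0.030501 + 0.015914 = 0.046415
R_eff = 1/U_eff = 21.545 ft²·°F·h/BTU
Q = 1249 × (64.85 − 30.67) / 21.545 = 1981.5 BTU/h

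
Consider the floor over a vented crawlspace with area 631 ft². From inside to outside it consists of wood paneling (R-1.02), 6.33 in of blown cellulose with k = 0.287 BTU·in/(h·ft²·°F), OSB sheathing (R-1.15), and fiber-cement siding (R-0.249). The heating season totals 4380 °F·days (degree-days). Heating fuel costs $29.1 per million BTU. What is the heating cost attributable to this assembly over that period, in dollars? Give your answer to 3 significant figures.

6.33/0.287 = 22.06
R_total = 1.02 + 22.06 + 1.15 + 0.249 = 24.47 ft²·°F·h/BTU
E = A × HDD × 24 / R = 631 × 4380 × 24 / 24.47 = 2710000 BTU
Cost = 2710000/10⁶ × 29.1 = $78.87

78.9 dollars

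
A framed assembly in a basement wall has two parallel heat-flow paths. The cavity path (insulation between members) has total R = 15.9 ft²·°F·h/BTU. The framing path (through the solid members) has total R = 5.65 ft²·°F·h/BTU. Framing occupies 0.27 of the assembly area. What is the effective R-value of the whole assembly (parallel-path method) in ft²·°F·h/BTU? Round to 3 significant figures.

10.7 ft²·°F·h/BTU

U_eff = 0.73/15.9 + 0.27/5.65 = 0.04591 + 0.04779 = 0.0937
R_eff = 1/U_eff = 10.67 ft²·°F·h/BTU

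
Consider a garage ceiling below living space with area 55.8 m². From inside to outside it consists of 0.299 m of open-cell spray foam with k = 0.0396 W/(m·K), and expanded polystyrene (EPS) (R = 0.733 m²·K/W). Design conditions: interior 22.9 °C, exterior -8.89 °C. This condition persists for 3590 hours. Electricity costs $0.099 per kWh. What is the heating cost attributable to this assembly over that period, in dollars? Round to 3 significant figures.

76.1 dollars

0.299/0.0396 = 7.551
R_total = 7.551 + 0.733 = 8.284 m²·K/W
Q = 55.8 × (22.9 − (-8.89)) / 8.284 = 214.1 W
E = 214.1 W × 3590 h / 1000 = 768.8 kWh
Cost = 768.8 × 0.099 = $76.11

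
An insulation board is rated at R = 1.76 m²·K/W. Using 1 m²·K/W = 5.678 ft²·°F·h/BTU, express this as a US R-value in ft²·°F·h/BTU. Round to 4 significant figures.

R_US = 1.76 × 5.678 = 9.9933

9.993 ft²·°F·h/BTU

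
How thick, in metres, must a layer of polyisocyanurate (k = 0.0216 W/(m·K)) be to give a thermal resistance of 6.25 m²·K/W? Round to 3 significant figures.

0.135 m

L = R·k = 6.25 × 0.0216 = 0.135 m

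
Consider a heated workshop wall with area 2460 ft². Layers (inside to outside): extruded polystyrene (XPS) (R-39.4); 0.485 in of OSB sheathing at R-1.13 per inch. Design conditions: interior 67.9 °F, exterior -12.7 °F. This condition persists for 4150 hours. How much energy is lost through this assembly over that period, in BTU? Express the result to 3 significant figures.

20600000 BTU

0.485 × 1.13 = 0.548
R_total = 39.4 + 0.548 = 39.95 ft²·°F·h/BTU
Q = 2460 × (67.9 − (-12.7)) / 39.95 = 4963 BTU/h
E = 4963 × 4150 = 20600000 BTU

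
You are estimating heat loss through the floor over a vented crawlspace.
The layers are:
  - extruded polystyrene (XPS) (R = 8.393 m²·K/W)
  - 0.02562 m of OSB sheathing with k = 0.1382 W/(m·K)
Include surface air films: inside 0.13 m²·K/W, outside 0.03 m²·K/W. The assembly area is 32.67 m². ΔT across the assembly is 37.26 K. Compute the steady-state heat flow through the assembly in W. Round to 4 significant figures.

139.3 W

0.02562/0.1382 = 0.18538
R_total = 0.13 + 8.393 + 0.18538 + 0.03 = 8.7384 m²·K/W
Q = A·ΔT/R = 32.67 × 37.26 / 8.7384 = 139.3 W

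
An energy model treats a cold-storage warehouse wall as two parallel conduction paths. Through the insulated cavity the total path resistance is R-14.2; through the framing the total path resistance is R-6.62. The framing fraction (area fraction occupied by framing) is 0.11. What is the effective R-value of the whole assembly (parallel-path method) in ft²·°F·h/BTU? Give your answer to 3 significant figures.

U_eff = 0.89/14.2 + 0.11/6.62 = 0.06268 + 0.01662 = 0.07929
R_eff = 1/U_eff = 12.61 ft²·°F·h/BTU

12.6 ft²·°F·h/BTU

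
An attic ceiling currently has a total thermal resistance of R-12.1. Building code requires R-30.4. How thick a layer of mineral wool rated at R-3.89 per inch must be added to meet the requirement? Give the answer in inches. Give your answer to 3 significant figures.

ΔR = 30.4 − 12.1 = 18.3 ft²·°F·h/BTU
L = ΔR / (R/in) = 18.3/3.89 = 4.704 in

4.70 in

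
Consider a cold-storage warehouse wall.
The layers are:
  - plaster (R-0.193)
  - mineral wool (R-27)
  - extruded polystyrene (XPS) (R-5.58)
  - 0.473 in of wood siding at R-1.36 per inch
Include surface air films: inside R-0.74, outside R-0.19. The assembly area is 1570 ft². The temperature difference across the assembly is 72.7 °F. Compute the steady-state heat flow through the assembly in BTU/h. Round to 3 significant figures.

0.473 × 1.36 = 0.6433
R_total = 0.74 + 0.193 + 27 + 5.58 + 0.6433 + 0.19 = 34.35 ft²·°F·h/BTU
Q = A·ΔT/R = 1570 × 72.7 / 34.35 = 3323 BTU/h

3320 BTU/h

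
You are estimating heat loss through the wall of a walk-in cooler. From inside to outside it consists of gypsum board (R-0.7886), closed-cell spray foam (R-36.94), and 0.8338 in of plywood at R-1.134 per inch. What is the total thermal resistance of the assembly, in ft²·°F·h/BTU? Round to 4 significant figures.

38.67 ft²·°F·h/BTU

0.8338 × 1.134 = 0.94553
R_total = 0.7886 + 36.94 + 0.94553 = 38.674 ft²·°F·h/BTU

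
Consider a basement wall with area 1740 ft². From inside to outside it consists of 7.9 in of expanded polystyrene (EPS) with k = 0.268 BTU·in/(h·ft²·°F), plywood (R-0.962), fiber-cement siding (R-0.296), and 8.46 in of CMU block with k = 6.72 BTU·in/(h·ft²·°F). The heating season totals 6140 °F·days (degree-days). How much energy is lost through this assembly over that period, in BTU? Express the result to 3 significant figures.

8010000 BTU

7.9/0.268 = 29.48
8.46/6.72 = 1.259
R_total = 29.48 + 0.962 + 0.296 + 1.259 = 31.99 ft²·°F·h/BTU
E = A × HDD × 24 / R = 1740 × 6140 × 24 / 31.99 = 8014000 BTU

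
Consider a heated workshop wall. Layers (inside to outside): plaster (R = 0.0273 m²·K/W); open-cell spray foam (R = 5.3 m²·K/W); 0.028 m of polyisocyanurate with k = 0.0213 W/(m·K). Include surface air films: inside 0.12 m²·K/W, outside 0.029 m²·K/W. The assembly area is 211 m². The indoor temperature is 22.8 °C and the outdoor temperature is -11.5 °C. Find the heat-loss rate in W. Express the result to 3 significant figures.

0.028/0.0213 = 1.315
R_total = 0.12 + 0.0273 + 5.3 + 1.315 + 0.029 = 6.791 m²·K/W
Q = A·ΔT/R = 211 × (22.8 − (-11.5)) / 6.791 = 1066 W

1070 W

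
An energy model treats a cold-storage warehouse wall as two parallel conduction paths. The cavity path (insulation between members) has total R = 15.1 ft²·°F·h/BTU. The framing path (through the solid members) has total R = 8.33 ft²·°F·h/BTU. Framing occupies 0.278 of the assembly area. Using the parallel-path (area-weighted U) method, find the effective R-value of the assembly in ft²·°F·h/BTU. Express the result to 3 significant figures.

U_eff = 0.722/15.1 + 0.278/8.33 = 0.04781 + 0.03337 = 0.08119
R_eff = 1/U_eff = 12.32 ft²·°F·h/BTU

12.3 ft²·°F·h/BTU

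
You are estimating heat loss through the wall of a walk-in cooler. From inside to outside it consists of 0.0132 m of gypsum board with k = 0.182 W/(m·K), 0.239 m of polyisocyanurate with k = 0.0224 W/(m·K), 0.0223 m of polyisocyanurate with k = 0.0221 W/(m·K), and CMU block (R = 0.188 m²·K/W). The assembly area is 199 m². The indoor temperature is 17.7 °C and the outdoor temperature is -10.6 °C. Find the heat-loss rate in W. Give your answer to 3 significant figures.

0.0132/0.182 = 0.07253
0.239/0.0224 = 10.67
0.0223/0.0221 = 1.009
R_total = 0.07253 + 10.67 + 1.009 + 0.188 = 11.94 m²·K/W
Q = A·ΔT/R = 199 × (17.7 − (-10.6)) / 11.94 = 471.7 W

472 W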